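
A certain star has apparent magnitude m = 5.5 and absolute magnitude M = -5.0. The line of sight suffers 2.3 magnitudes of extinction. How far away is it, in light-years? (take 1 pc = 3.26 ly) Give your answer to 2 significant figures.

d ≈ 1400 ly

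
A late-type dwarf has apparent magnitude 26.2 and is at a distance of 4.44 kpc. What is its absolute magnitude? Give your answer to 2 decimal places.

d = 4.44 kpc = 4440 pc
5 log₁₀(d/10 pc) = 5 log₁₀(4440) − 5 = 13.237
M = m − 5 log₁₀(d/10) = 26.2 − 13.237 = 12.963

M ≈ 12.96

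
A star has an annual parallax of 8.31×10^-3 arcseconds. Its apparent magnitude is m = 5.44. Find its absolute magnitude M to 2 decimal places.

d = 1/p = 1/8.31×10^-3″ = 120.3 pc
5 log₁₀(d/10 pc) = 5 log₁₀(120.3) − 5 = 5.402
M = m − 5 log₁₀(d/10) = 5.44 − 5.402 = 0.038

M ≈ 0.04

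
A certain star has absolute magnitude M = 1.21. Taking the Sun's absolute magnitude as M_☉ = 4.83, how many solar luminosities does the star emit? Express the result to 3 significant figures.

L/L_☉ ≈ 28.1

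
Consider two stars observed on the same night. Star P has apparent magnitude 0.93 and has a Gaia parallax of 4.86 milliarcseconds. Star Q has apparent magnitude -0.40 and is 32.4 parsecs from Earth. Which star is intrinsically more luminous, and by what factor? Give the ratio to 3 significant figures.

Star P is more luminous, by a factor of 11.8.

Star P: p = 4.86 mas = 4.86×10^-3″ → d = 1/p = 205.8 pc
Star P: M = m − 5 log₁₀ d + 5 = 0.93 − 5·2.3134 + 5 = -5.637
Star Q: M = m − 5 log₁₀ d + 5 = -0.40 − 5·1.5105 + 5 = -2.953
ΔM = M_P − M_Q = -5.637 − (-2.953) = -2.684; smaller M is more luminous → Star P.
L ratio = 10^(0.4 |ΔM|) = 10^1.074 = 11.85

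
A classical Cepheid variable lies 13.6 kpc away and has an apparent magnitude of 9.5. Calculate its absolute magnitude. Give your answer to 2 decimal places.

M ≈ -6.17

d = 13.6 kpc = 13600 pc
5 log₁₀(d/10 pc) = 5 log₁₀(13600) − 5 = 15.668
M = m − 5 log₁₀(d/10) = 9.5 − 15.668 = -6.168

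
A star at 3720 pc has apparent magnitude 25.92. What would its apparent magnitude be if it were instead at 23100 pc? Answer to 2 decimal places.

m ≈ 29.89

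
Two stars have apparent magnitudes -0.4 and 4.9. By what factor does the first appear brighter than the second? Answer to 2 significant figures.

130

Δm = -0.4 − (4.9) = -5.3
Flux ratio = 10^(−0.4 Δm) = 10^(−0.4 × -5.3) = 10^2.120 = 131.8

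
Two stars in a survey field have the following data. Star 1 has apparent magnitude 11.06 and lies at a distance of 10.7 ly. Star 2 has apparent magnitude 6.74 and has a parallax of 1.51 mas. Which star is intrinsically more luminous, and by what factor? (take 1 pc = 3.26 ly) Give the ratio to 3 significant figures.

Star 1: d = 10.7 ly / 3.26 = 3.282 pc
Star 1: M = m − 5 log₁₀ d + 5 = 11.06 − 5·0.5162 + 5 = 13.479
Star 2: p = 1.51 mas = 1.51×10^-3″ → d = 1/p = 662.3 pc
Star 2: M = m − 5 log₁₀ d + 5 = 6.74 − 5·2.8210 + 5 = -2.365
ΔM = M_1 − M_2 = 13.479 − (-2.365) = 15.844; smaller M is more luminous → Star 2.
L ratio = 10^(0.4 |ΔM|) = 10^6.338 = 2.176×10^6

Star 2 is more luminous, by a factor of 2.18×10^6.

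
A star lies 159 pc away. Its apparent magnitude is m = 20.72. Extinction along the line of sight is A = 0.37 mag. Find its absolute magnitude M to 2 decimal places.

M ≈ 14.34

5 log₁₀(d/10 pc) = 5 log₁₀(159.0) − 5 = 6.007
M = m − 5 log₁₀(d/10) − A = 20.72 − 6.007 − 0.37 = 14.343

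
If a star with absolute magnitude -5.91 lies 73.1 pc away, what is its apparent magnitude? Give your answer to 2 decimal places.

m = M + 5 log₁₀ d − 5 = -5.91 + 5·1.8639 − 5 = -1.590

m ≈ -1.59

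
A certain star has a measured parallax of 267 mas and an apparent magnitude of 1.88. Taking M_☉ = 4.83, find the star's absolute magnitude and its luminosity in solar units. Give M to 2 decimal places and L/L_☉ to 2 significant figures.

d = 1/p = 1000/267 mas = 3.745 pc
M = m − 5 log₁₀ d + 5 = 1.88 − 5·0.5735 + 5 = 4.013
M − M_☉ = 4.013 − 4.83 = -0.817
L/L_☉ = 10^(−0.4 × -0.817) = 2.123

M ≈ 4.01; L/L_☉ ≈ 2.1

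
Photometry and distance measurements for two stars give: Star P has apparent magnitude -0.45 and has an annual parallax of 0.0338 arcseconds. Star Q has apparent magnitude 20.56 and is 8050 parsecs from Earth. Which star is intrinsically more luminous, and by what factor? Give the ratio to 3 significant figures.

Star P is more luminous, by a factor of 3420.

Star P: d = 1/p = 1/0.0338″ = 29.59 pc
Star P: M = m − 5 log₁₀ d + 5 = -0.45 − 5·1.4711 + 5 = -2.805
Star Q: M = m − 5 log₁₀ d + 5 = 20.56 − 5·3.9058 + 5 = 6.031
ΔM = M_P − M_Q = -2.805 − (6.031) = -8.836; smaller M is more luminous → Star P.
L ratio = 10^(0.4 |ΔM|) = 10^3.535 = 3424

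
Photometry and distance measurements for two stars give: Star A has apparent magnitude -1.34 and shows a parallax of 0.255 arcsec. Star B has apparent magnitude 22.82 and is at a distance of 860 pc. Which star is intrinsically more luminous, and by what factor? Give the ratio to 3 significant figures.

Star A is more luminous, by a factor of 95900.

Star A: d = 1/p = 1/0.255″ = 3.922 pc
Star A: M = m − 5 log₁₀ d + 5 = -1.34 − 5·0.5935 + 5 = 0.693
Star B: M = m − 5 log₁₀ d + 5 = 22.82 − 5·2.9345 + 5 = 13.148
ΔM = M_A − M_B = 0.693 − (13.148) = -12.455; smaller M is more luminous → Star A.
L ratio = 10^(0.4 |ΔM|) = 10^4.982 = 95920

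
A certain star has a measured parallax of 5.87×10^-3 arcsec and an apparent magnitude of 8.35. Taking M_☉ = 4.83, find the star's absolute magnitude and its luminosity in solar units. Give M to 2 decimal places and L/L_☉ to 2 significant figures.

M ≈ 2.19; L/L_☉ ≈ 11

d = 1/p = 1/5.87×10^-3″ = 170.4 pc
M = m − 5 log₁₀ d + 5 = 8.35 − 5·2.2314 + 5 = 2.193
M − M_☉ = 2.193 − 4.83 = -2.637
L/L_☉ = 10^(−0.4 × -2.637) = 11.34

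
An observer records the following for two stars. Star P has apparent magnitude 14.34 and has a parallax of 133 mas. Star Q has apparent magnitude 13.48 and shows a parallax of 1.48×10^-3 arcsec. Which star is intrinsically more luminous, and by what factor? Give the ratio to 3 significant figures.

Star P: p = 133 mas = 0.133″ → d = 1/p = 7.519 pc
Star P: M = m − 5 log₁₀ d + 5 = 14.34 − 5·0.8761 + 5 = 14.959
Star Q: d = 1/p = 1/1.48×10^-3″ = 675.7 pc
Star Q: M = m − 5 log₁₀ d + 5 = 13.48 − 5·2.8297 + 5 = 4.331
ΔM = M_P − M_Q = 14.959 − (4.331) = 10.628; smaller M is more luminous → Star Q.
L ratio = 10^(0.4 |ΔM|) = 10^4.251 = 17830

Star Q is more luminous, by a factor of 17800.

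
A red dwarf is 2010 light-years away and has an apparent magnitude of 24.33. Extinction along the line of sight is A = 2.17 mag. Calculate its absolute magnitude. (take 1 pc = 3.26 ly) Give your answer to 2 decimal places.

d = 2010 ly / 3.26 = 616.6 pc
5 log₁₀(d/10 pc) = 5 log₁₀(616.6) − 5 = 8.950
M = m − 5 log₁₀(d/10) − A = 24.33 − 8.950 − 2.17 = 13.210

M ≈ 13.21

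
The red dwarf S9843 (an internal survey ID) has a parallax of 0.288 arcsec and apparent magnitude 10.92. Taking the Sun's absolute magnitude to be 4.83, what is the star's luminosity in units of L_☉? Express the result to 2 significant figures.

d = 1/p = 1/0.288″ = 3.472 pc
M = m − 5 log₁₀ d + 5 = 10.92 − 5·0.5406 + 5 = 13.217
M − M_☉ = 13.217 − 4.83 = 8.387
L/L_☉ = 10^(−0.4 × 8.387) = 4.418×10^-4

L/L_☉ ≈ 4.4×10^-4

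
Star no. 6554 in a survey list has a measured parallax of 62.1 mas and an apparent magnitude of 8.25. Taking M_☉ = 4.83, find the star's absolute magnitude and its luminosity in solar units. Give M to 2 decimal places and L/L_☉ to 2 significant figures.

M ≈ 7.22; L/L_☉ ≈ 0.11

d = 1/p = 1000/62.1 mas = 16.10 pc
M = m − 5 log₁₀ d + 5 = 8.25 − 5·1.2069 + 5 = 7.215
M − M_☉ = 7.215 − 4.83 = 2.385
L/L_☉ = 10^(−0.4 × 2.385) = 0.1111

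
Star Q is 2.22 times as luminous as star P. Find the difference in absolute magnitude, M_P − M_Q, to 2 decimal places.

M_P − M_Q ≈ 0.87

Pogson: ΔM = −2.5 log₁₀(ratio) = −2.5 log₁₀(2.22) = −2.5 × 0.3464 = -0.866
Star Q is brighter so has the smaller magnitude: M_P − M_Q is positive.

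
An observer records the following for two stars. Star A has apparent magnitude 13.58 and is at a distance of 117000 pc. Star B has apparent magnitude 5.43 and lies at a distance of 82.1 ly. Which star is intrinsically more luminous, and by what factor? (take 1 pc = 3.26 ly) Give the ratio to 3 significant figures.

Star A is more luminous, by a factor of 11900.

Star A: M = m − 5 log₁₀ d + 5 = 13.58 − 5·5.0682 + 5 = -6.761
Star B: d = 82.1 ly / 3.26 = 25.18 pc
Star B: M = m − 5 log₁₀ d + 5 = 5.43 − 5·1.4011 + 5 = 3.424
ΔM = M_A − M_B = -6.761 − (3.424) = -10.185; smaller M is more luminous → Star A.
L ratio = 10^(0.4 |ΔM|) = 10^4.074 = 11860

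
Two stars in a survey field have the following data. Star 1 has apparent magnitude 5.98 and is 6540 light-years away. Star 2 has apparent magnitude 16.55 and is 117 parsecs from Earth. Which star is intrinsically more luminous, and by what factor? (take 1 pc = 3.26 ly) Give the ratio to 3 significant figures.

Star 1 is more luminous, by a factor of 4.97×10^6.

Star 1: d = 6540 ly / 3.26 = 2006 pc
Star 1: M = m − 5 log₁₀ d + 5 = 5.98 − 5·3.3024 + 5 = -5.532
Star 2: M = m − 5 log₁₀ d + 5 = 16.55 − 5·2.0682 + 5 = 11.209
ΔM = M_1 − M_2 = -5.532 − (11.209) = -16.741; smaller M is more luminous → Star 1.
L ratio = 10^(0.4 |ΔM|) = 10^6.696 = 4.970×10^6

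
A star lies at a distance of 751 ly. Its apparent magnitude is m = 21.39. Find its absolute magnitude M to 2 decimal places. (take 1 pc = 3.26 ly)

d = 751 ly / 3.26 = 230.4 pc
5 log₁₀(d/10 pc) = 5 log₁₀(230.4) − 5 = 6.812
M = m − 5 log₁₀(d/10) = 21.39 − 6.812 = 14.578

M ≈ 14.58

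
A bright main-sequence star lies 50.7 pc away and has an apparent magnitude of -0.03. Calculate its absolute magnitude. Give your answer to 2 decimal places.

M ≈ -3.56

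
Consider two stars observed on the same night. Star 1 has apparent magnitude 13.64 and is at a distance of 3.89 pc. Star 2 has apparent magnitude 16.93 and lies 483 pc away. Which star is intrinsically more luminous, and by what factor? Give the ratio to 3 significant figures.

Star 2 is more luminous, by a factor of 745.

Star 1: M = m − 5 log₁₀ d + 5 = 13.64 − 5·0.5899 + 5 = 15.690
Star 2: M = m − 5 log₁₀ d + 5 = 16.93 − 5·2.6839 + 5 = 8.510
ΔM = M_1 − M_2 = 15.690 − (8.510) = 7.180; smaller M is more luminous → Star 2.
L ratio = 10^(0.4 |ΔM|) = 10^2.872 = 744.7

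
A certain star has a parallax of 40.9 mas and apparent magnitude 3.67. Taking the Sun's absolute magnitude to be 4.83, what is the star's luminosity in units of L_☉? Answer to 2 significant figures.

L/L_☉ ≈ 17

d = 1/p = 1000/40.9 mas = 24.45 pc
M = m − 5 log₁₀ d + 5 = 3.67 − 5·1.3883 + 5 = 1.729
M − M_☉ = 1.729 − 4.83 = -3.101
L/L_☉ = 10^(−0.4 × -3.101) = 17.40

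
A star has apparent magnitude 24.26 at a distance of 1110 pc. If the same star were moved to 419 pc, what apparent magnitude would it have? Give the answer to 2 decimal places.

m ≈ 22.14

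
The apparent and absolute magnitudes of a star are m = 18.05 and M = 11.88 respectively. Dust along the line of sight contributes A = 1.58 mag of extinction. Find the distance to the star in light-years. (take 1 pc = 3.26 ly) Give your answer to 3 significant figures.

m − M = 5 log₁₀(d/10 pc) + A  ⇒  18.05 − (11.88) − 1.58 = 5 log₁₀(d/10)
4.590 = 5 log₁₀(d/10)
log₁₀ d = (m − M − A)/5 + 1 = 1.9180
d = 10^1.9180 = 82.79 pc
= 269.9 ly

d ≈ 270 ly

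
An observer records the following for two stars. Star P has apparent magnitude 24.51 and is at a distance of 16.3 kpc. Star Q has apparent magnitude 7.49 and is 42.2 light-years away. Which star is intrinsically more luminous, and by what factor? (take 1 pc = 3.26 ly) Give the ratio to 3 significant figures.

Star P: d = 16.3 kpc = 16300 pc
Star P: M = m − 5 log₁₀ d + 5 = 24.51 − 5·4.2122 + 5 = 8.449
Star Q: d = 42.2 ly / 3.26 = 12.94 pc
Star Q: M = m − 5 log₁₀ d + 5 = 7.49 − 5·1.1121 + 5 = 6.930
ΔM = M_P − M_Q = 8.449 − (6.930) = 1.520; smaller M is more luminous → Star Q.
L ratio = 10^(0.4 |ΔM|) = 10^0.608 = 4.053

Star Q is more luminous, by a factor of 4.05.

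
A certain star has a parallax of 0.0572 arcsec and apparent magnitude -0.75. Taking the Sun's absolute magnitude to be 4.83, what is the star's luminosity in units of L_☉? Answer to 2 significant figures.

d = 1/p = 1/0.0572″ = 17.48 pc
M = m − 5 log₁₀ d + 5 = -0.75 − 5·1.2426 + 5 = -1.963
M − M_☉ = -1.963 − 4.83 = -6.793
L/L_☉ = 10^(−0.4 × -6.793) = 521.4

L/L_☉ ≈ 520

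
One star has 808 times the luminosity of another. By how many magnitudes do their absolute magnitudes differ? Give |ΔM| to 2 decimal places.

|ΔM| ≈ 7.27

Pogson: ΔM = −2.5 log₁₀(ratio) = −2.5 log₁₀(808) = −2.5 × 2.9074 = -7.269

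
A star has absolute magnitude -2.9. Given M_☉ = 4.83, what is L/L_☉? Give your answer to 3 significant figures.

L/L_☉ ≈ 1240

M − M_☉ = -2.9 − 4.83 = -7.730
L/L_☉ = 10^(−0.4 (M − M_☉)) = 10^3.092 = 1236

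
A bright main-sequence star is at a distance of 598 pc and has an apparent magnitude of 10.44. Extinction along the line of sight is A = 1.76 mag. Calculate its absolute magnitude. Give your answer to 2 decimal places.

M ≈ -0.20

5 log₁₀(d/10 pc) = 5 log₁₀(598.0) − 5 = 8.884
M = m − 5 log₁₀(d/10) − A = 10.44 − 8.884 − 1.76 = -0.204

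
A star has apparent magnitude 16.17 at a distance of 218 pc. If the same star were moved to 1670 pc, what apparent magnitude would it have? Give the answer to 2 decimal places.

m ≈ 20.59

Flux ∝ 1/d², so Δm = 5 log₁₀(d₂/d₁) = 5 log₁₀(1670/218) = 4.421
m₂ = m₁ + Δm = 16.17 + (4.421) = 20.591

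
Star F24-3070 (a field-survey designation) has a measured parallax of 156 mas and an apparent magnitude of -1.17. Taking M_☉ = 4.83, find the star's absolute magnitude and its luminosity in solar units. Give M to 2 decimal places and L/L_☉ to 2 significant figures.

d = 1/p = 1000/156 mas = 6.410 pc
M = m − 5 log₁₀ d + 5 = -1.17 − 5·0.8069 + 5 = -0.204
M − M_☉ = -0.204 − 4.83 = -5.034
L/L_☉ = 10^(−0.4 × -5.034) = 103.2

M ≈ -0.20; L/L_☉ ≈ 100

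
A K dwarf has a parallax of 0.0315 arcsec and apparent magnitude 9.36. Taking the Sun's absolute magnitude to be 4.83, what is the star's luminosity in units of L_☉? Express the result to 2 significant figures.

d = 1/p = 1/0.0315″ = 31.75 pc
M = m − 5 log₁₀ d + 5 = 9.36 − 5·1.5017 + 5 = 6.852
M − M_☉ = 6.852 − 4.83 = 2.022
L/L_☉ = 10^(−0.4 × 2.022) = 0.1554

L/L_☉ ≈ 0.16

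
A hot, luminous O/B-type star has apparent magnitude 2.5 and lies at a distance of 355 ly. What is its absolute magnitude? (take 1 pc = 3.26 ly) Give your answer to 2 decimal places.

d = 355 ly / 3.26 = 108.9 pc
5 log₁₀(d/10 pc) = 5 log₁₀(108.9) − 5 = 5.185
M = m − 5 log₁₀(d/10) = 2.5 − 5.185 = -2.685

M ≈ -2.69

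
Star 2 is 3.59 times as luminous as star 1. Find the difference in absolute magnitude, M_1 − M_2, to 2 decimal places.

M_1 − M_2 ≈ 1.39

Pogson: ΔM = −2.5 log₁₀(ratio) = −2.5 log₁₀(3.59) = −2.5 × 0.5551 = -1.388
Star 2 is brighter so has the smaller magnitude: M_1 − M_2 is positive.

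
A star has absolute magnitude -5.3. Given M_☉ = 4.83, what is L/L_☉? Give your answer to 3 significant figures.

M − M_☉ = -5.3 − 4.83 = -10.130
L/L_☉ = 10^(−0.4 (M − M_☉)) = 10^4.052 = 11270

L/L_☉ ≈ 11300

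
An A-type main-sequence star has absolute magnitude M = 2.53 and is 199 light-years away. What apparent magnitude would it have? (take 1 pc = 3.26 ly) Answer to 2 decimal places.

d = 199 ly / 3.26 = 61.04 pc
m = M + 5 log₁₀ d − 5 = 2.53 + 5·1.7856 − 5 = 6.458

m ≈ 6.46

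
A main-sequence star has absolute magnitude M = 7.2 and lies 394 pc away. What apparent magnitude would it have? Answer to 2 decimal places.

m ≈ 15.18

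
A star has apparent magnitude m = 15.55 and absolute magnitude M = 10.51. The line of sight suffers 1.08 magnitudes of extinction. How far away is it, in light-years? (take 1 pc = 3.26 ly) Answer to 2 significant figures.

m − M = 5 log₁₀(d/10 pc) + A  ⇒  15.55 − (10.51) − 1.08 = 5 log₁₀(d/10)
3.960 = 5 log₁₀(d/10)
log₁₀ d = (m − M − A)/5 + 1 = 1.7920
d = 10^1.7920 = 61.94 pc
= 201.9 ly

d ≈ 200 ly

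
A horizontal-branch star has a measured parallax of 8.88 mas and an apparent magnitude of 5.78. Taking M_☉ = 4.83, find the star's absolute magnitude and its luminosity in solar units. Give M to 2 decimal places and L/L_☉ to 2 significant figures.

M ≈ 0.52; L/L_☉ ≈ 53

d = 1/p = 1000/8.88 mas = 112.6 pc
M = m − 5 log₁₀ d + 5 = 5.78 − 5·2.0516 + 5 = 0.522
M − M_☉ = 0.522 − 4.83 = -4.308
L/L_☉ = 10^(−0.4 × -4.308) = 52.87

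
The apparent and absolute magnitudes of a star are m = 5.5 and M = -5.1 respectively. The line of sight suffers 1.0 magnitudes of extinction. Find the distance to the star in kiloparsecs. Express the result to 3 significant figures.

m − M = 5 log₁₀(d/10 pc) + A  ⇒  5.5 − (-5.1) − 1.0 = 5 log₁₀(d/10)
9.600 = 5 log₁₀(d/10)
log₁₀ d = (m − M − A)/5 + 1 = 2.9200
d = 10^2.9200 = 831.8 pc
= 0.8318 kpc

d ≈ 0.832 kpc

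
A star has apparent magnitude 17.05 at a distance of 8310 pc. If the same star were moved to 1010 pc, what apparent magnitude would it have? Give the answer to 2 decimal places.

Flux ∝ 1/d², so Δm = 5 log₁₀(d₂/d₁) = 5 log₁₀(1010/8310) = -4.576
m₂ = m₁ + Δm = 17.05 + (-4.576) = 12.474

m ≈ 12.47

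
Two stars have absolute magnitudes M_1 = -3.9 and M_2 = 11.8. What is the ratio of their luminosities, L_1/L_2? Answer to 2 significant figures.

ΔM = M_1 − M_2 = -15.7
L_1/L_2 = 10^(−0.4 ΔM) = 10^6.280 = 1.905×10^6

L_1/L_2 ≈ 1.9×10^6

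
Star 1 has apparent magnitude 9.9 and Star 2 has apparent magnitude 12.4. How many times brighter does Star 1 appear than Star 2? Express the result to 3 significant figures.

10.0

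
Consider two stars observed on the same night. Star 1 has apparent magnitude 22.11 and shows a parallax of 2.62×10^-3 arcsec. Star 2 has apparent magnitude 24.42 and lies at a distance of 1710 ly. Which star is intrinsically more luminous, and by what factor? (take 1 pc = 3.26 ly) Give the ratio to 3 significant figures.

Star 1: d = 1/p = 1/2.62×10^-3″ = 381.7 pc
Star 1: M = m − 5 log₁₀ d + 5 = 22.11 − 5·2.5817 + 5 = 14.202
Star 2: d = 1710 ly / 3.26 = 524.5 pc
Star 2: M = m − 5 log₁₀ d + 5 = 24.42 − 5·2.7198 + 5 = 15.821
ΔM = M_1 − M_2 = 14.202 − (15.821) = -1.620; smaller M is more luminous → Star 1.
L ratio = 10^(0.4 |ΔM|) = 10^0.648 = 4.445

Star 1 is more luminous, by a factor of 4.44.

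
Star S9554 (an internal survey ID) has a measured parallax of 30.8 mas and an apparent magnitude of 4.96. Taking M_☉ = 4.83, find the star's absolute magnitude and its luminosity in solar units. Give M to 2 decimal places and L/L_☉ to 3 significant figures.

d = 1/p = 1000/30.8 mas = 32.47 pc
M = m − 5 log₁₀ d + 5 = 4.96 − 5·1.5114 + 5 = 2.403
M − M_☉ = 2.403 − 4.83 = -2.427
L/L_☉ = 10^(−0.4 × -2.427) = 9.352

M ≈ 2.40; L/L_☉ ≈ 9.35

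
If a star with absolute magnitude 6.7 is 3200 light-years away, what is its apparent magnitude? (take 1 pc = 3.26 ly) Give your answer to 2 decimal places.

m ≈ 16.66

d = 3200 ly / 3.26 = 981.6 pc
m = M + 5 log₁₀ d − 5 = 6.7 + 5·2.9919 − 5 = 16.660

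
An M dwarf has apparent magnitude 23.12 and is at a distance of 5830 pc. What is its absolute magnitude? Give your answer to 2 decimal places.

M ≈ 9.29

5 log₁₀(d/10 pc) = 5 log₁₀(5830) − 5 = 13.828
M = m − 5 log₁₀(d/10) = 23.12 − 13.828 = 9.292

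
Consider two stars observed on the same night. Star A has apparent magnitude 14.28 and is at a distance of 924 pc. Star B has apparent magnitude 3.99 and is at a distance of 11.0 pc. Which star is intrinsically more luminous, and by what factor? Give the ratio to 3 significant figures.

Star B is more luminous, by a factor of 1.85.

Star A: M = m − 5 log₁₀ d + 5 = 14.28 − 5·2.9657 + 5 = 4.452
Star B: M = m − 5 log₁₀ d + 5 = 3.99 − 5·1.0414 + 5 = 3.783
ΔM = M_A − M_B = 4.452 − (3.783) = 0.669; smaller M is more luminous → Star B.
L ratio = 10^(0.4 |ΔM|) = 10^0.267 = 1.851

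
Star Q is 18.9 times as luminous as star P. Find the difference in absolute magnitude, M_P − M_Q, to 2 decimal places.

M_P − M_Q ≈ 3.19

Pogson: ΔM = −2.5 log₁₀(ratio) = −2.5 log₁₀(18.9) = −2.5 × 1.2765 = -3.191
Star Q is brighter so has the smaller magnitude: M_P − M_Q is positive.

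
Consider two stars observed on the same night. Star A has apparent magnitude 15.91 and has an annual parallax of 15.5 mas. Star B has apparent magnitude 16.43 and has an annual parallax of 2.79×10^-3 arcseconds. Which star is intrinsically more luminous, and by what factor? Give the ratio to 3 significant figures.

Star B is more luminous, by a factor of 19.1.

Star A: p = 15.5 mas = 0.0155″ → d = 1/p = 64.52 pc
Star A: M = m − 5 log₁₀ d + 5 = 15.91 − 5·1.8097 + 5 = 11.862
Star B: d = 1/p = 1/2.79×10^-3″ = 358.4 pc
Star B: M = m − 5 log₁₀ d + 5 = 16.43 − 5·2.5544 + 5 = 8.658
ΔM = M_A − M_B = 11.862 − (8.658) = 3.204; smaller M is more luminous → Star B.
L ratio = 10^(0.4 |ΔM|) = 10^1.281 = 19.12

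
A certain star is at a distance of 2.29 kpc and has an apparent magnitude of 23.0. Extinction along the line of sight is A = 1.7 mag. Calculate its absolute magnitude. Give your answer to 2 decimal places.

M ≈ 9.50

d = 2.29 kpc = 2290 pc
5 log₁₀(d/10 pc) = 5 log₁₀(2290) − 5 = 11.799
M = m − 5 log₁₀(d/10) − A = 23.0 − 11.799 − 1.7 = 9.501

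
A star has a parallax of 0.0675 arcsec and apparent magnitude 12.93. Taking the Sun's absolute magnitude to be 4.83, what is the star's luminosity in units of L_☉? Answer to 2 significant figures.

L/L_☉ ≈ 1.3×10^-3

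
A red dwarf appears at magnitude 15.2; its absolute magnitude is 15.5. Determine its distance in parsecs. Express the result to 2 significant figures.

d ≈ 8.7 pc

Distance modulus: m − M = 15.2 − (15.5) = -0.300
m − M = 5 log₁₀ d − 5
log₁₀ d = (m − M)/5 + 1 = 0.9400
d = 10^0.9400 = 8.710 pc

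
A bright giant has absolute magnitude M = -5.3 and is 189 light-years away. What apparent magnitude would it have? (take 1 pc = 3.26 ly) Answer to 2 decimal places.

m ≈ -1.48

d = 189 ly / 3.26 = 57.98 pc
m = M + 5 log₁₀ d − 5 = -5.3 + 5·1.7632 − 5 = -1.484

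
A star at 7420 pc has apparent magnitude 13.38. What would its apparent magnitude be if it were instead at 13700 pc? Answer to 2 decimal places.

m ≈ 14.71

Flux ∝ 1/d², so Δm = 5 log₁₀(d₂/d₁) = 5 log₁₀(13700/7420) = 1.332
m₂ = m₁ + Δm = 13.38 + (1.332) = 14.712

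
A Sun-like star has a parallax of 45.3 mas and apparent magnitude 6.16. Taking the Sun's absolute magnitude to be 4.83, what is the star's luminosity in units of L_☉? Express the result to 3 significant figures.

L/L_☉ ≈ 1.43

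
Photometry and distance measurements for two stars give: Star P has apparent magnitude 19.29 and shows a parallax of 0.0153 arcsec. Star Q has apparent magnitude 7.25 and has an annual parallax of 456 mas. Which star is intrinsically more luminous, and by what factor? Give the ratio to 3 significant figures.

Star P: d = 1/p = 1/0.0153″ = 65.36 pc
Star P: M = m − 5 log₁₀ d + 5 = 19.29 − 5·1.8153 + 5 = 15.213
Star Q: p = 456 mas = 0.456″ → d = 1/p = 2.193 pc
Star Q: M = m − 5 log₁₀ d + 5 = 7.25 − 5·0.3410 + 5 = 10.545
ΔM = M_P − M_Q = 15.213 − (10.545) = 4.669; smaller M is more luminous → Star Q.
L ratio = 10^(0.4 |ΔM|) = 10^1.867 = 73.70

Star Q is more luminous, by a factor of 73.7.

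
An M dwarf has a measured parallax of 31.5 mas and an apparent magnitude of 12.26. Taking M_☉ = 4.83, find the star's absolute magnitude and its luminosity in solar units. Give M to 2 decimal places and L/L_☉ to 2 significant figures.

d = 1/p = 1000/31.5 mas = 31.75 pc
M = m − 5 log₁₀ d + 5 = 12.26 − 5·1.5017 + 5 = 9.752
M − M_☉ = 9.752 − 4.83 = 4.922
L/L_☉ = 10^(−0.4 × 4.922) = 0.01075

M ≈ 9.75; L/L_☉ ≈ 0.011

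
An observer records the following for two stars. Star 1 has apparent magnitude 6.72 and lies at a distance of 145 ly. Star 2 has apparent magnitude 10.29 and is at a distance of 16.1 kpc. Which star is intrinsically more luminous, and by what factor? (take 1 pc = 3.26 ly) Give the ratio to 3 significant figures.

Star 2 is more luminous, by a factor of 4890.

Star 1: d = 145 ly / 3.26 = 44.48 pc
Star 1: M = m − 5 log₁₀ d + 5 = 6.72 − 5·1.6482 + 5 = 3.479
Star 2: d = 16.1 kpc = 16100 pc
Star 2: M = m − 5 log₁₀ d + 5 = 10.29 − 5·4.2068 + 5 = -5.744
ΔM = M_1 − M_2 = 3.479 − (-5.744) = 9.223; smaller M is more luminous → Star 2.
L ratio = 10^(0.4 |ΔM|) = 10^3.689 = 4890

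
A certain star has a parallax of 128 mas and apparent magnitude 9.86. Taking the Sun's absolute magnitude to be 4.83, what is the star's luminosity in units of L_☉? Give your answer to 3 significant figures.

L/L_☉ ≈ 5.94×10^-3

d = 1/p = 1000/128 mas = 7.812 pc
M = m − 5 log₁₀ d + 5 = 9.86 − 5·0.8928 + 5 = 10.396
M − M_☉ = 10.396 − 4.83 = 5.566
L/L_☉ = 10^(−0.4 × 5.566) = 5.937×10^-3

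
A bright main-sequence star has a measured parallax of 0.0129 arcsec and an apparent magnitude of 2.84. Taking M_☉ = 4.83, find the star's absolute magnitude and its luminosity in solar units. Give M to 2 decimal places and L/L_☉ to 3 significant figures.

M ≈ -1.61; L/L_☉ ≈ 376

d = 1/p = 1/0.0129″ = 77.52 pc
M = m − 5 log₁₀ d + 5 = 2.84 − 5·1.8894 + 5 = -1.607
M − M_☉ = -1.607 − 4.83 = -6.437
L/L_☉ = 10^(−0.4 × -6.437) = 375.7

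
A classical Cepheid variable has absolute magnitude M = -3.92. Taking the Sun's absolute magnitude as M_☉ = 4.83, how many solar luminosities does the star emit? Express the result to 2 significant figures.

L/L_☉ ≈ 3200

M − M_☉ = -3.92 − 4.83 = -8.750
L/L_☉ = 10^(−0.4 (M − M_☉)) = 10^3.500 = 3162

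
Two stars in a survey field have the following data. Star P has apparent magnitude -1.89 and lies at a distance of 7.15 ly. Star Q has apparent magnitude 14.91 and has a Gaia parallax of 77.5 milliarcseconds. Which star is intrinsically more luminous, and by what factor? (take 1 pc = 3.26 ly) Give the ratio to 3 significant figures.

Star P: d = 7.15 ly / 3.26 = 2.193 pc
Star P: M = m − 5 log₁₀ d + 5 = -1.89 − 5·0.3411 + 5 = 1.405
Star Q: p = 77.5 mas = 0.0775″ → d = 1/p = 12.90 pc
Star Q: M = m − 5 log₁₀ d + 5 = 14.91 − 5·1.1107 + 5 = 14.357
ΔM = M_P − M_Q = 1.405 − (14.357) = -12.952; smaller M is more luminous → Star P.
L ratio = 10^(0.4 |ΔM|) = 10^5.181 = 151600

Star P is more luminous, by a factor of 152000.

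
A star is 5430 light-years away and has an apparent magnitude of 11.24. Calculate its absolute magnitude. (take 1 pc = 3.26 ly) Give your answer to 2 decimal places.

M ≈ 0.13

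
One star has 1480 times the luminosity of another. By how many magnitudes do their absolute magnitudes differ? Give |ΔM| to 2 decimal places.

|ΔM| ≈ 7.93

Pogson: ΔM = −2.5 log₁₀(ratio) = −2.5 log₁₀(1480) = −2.5 × 3.1703 = -7.926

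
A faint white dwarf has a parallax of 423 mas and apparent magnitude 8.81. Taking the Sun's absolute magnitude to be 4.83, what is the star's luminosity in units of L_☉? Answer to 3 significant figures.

L/L_☉ ≈ 1.43×10^-3

d = 1/p = 1000/423 mas = 2.364 pc
M = m − 5 log₁₀ d + 5 = 8.81 − 5·0.3737 + 5 = 11.942
M − M_☉ = 11.942 − 4.83 = 7.112
L/L_☉ = 10^(−0.4 × 7.112) = 1.430×10^-3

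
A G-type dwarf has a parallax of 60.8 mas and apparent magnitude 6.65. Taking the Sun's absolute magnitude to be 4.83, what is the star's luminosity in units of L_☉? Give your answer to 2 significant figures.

d = 1/p = 1000/60.8 mas = 16.45 pc
M = m − 5 log₁₀ d + 5 = 6.65 − 5·1.2161 + 5 = 5.570
M − M_☉ = 5.570 − 4.83 = 0.740
L/L_☉ = 10^(−0.4 × 0.740) = 0.5060

L/L_☉ ≈ 0.51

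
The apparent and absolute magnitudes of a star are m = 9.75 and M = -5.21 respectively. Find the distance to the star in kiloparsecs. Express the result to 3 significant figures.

Distance modulus: m − M = 9.75 − (-5.21) = 14.960
m − M = 5 log₁₀ d − 5
log₁₀ d = (m − M)/5 + 1 = 3.9920
d = 10^3.9920 = 9817 pc
= 9.817 kpc

d ≈ 9.82 kpc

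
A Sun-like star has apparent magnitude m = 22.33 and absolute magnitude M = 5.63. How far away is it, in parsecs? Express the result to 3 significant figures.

d ≈ 21900 pc

Distance modulus: m − M = 22.33 − (5.63) = 16.700
m − M = 5 log₁₀ d − 5
log₁₀ d = (m − M)/5 + 1 = 4.3400
d = 10^4.3400 = 21880 pc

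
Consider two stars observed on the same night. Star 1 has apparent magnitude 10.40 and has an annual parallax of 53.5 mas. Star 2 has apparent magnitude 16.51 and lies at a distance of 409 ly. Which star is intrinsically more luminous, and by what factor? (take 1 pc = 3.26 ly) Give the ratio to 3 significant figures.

Star 1 is more luminous, by a factor of 6.17.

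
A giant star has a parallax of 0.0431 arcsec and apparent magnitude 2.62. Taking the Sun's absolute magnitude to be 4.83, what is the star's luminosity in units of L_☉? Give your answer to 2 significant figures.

d = 1/p = 1/0.0431″ = 23.20 pc
M = m − 5 log₁₀ d + 5 = 2.62 − 5·1.3655 + 5 = 0.792
M − M_☉ = 0.792 − 4.83 = -4.038
L/L_☉ = 10^(−0.4 × -4.038) = 41.21

L/L_☉ ≈ 41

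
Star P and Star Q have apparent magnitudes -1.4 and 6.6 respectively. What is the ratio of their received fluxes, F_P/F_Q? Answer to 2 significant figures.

Magnitude difference = -8.0
Flux ratio = 10^(−0.4 Δm) = 10^(−0.4 × -8.0) = 10^3.200 = 1585

F_P/F_Q ≈ 1600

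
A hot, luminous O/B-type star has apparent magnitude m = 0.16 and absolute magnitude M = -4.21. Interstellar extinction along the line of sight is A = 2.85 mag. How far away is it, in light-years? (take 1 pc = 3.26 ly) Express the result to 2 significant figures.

m − M = 5 log₁₀(d/10 pc) + A  ⇒  0.16 − (-4.21) − 2.85 = 5 log₁₀(d/10)
1.520 = 5 log₁₀(d/10)
log₁₀ d = (m − M − A)/5 + 1 = 1.3040
d = 10^1.3040 = 20.14 pc
= 65.65 ly

d ≈ 66 ly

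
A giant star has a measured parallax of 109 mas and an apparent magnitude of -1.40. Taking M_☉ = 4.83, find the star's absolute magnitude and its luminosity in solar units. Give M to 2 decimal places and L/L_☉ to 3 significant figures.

M ≈ -1.21; L/L_☉ ≈ 261

d = 1/p = 1000/109 mas = 9.174 pc
M = m − 5 log₁₀ d + 5 = -1.40 − 5·0.9626 + 5 = -1.213
M − M_☉ = -1.213 − 4.83 = -6.043
L/L_☉ = 10^(−0.4 × -6.043) = 261.3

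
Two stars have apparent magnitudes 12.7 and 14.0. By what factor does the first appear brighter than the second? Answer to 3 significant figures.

Magnitude difference = -1.3
Flux ratio = 10^(−0.4 Δm) = 10^(−0.4 × -1.3) = 10^0.520 = 3.311

3.31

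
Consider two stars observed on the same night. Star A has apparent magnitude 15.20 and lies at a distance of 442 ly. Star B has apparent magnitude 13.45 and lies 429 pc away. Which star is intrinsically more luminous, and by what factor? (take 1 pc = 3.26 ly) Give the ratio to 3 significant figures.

Star B is more luminous, by a factor of 50.2.

Star A: d = 442 ly / 3.26 = 135.6 pc
Star A: M = m − 5 log₁₀ d + 5 = 15.20 − 5·2.1322 + 5 = 9.539
Star B: M = m − 5 log₁₀ d + 5 = 13.45 − 5·2.6325 + 5 = 5.288
ΔM = M_A − M_B = 9.539 − (5.288) = 4.251; smaller M is more luminous → Star B.
L ratio = 10^(0.4 |ΔM|) = 10^1.701 = 50.18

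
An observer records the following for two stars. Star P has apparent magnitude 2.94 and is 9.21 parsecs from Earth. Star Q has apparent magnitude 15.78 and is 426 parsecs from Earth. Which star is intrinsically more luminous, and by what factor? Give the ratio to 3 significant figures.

Star P is more luminous, by a factor of 63.9.

Star P: M = m − 5 log₁₀ d + 5 = 2.94 − 5·0.9643 + 5 = 3.119
Star Q: M = m − 5 log₁₀ d + 5 = 15.78 − 5·2.6294 + 5 = 7.633
ΔM = M_P − M_Q = 3.119 − (7.633) = -4.514; smaller M is more luminous → Star P.
L ratio = 10^(0.4 |ΔM|) = 10^1.806 = 63.93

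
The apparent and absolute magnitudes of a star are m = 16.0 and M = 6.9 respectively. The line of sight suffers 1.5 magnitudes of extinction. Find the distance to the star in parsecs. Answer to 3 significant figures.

m − M = 5 log₁₀(d/10 pc) + A  ⇒  16.0 − (6.9) − 1.5 = 5 log₁₀(d/10)
7.600 = 5 log₁₀(d/10)
log₁₀ d = (m − M − A)/5 + 1 = 2.5200
d = 10^2.5200 = 331.1 pc

d ≈ 331 pc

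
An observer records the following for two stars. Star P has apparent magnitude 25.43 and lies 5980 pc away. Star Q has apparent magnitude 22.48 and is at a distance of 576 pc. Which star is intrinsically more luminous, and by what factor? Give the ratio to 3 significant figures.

Star P is more luminous, by a factor of 7.12.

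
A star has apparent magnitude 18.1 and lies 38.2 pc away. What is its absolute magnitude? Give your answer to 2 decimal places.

M ≈ 15.19

5 log₁₀(d/10 pc) = 5 log₁₀(38.20) − 5 = 2.910
M = m − 5 log₁₀(d/10) = 18.1 − 2.910 = 15.190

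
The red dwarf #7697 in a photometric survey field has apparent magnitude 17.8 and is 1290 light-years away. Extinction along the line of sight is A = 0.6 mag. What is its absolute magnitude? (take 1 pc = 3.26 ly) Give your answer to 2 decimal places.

M ≈ 9.21

d = 1290 ly / 3.26 = 395.7 pc
5 log₁₀(d/10 pc) = 5 log₁₀(395.7) − 5 = 7.987
M = m − 5 log₁₀(d/10) − A = 17.8 − 7.987 − 0.6 = 9.213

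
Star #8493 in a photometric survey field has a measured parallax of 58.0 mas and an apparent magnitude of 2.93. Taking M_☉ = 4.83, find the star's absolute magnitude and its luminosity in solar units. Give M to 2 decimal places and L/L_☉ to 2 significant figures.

d = 1/p = 1000/58.0 mas = 17.24 pc
M = m − 5 log₁₀ d + 5 = 2.93 − 5·1.2366 + 5 = 1.747
M − M_☉ = 1.747 − 4.83 = -3.083
L/L_☉ = 10^(−0.4 × -3.083) = 17.11

M ≈ 1.75; L/L_☉ ≈ 17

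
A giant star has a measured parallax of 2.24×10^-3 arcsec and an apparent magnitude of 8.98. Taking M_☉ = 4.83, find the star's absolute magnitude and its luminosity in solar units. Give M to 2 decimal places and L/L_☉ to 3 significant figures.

M ≈ 0.73; L/L_☉ ≈ 43.6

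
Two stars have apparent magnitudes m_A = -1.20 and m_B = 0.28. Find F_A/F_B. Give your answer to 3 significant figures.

F_A/F_B ≈ 3.91

Δm = -1.20 − (0.28) = -1.48
Flux ratio = 10^(−0.4 Δm) = 10^(−0.4 × -1.48) = 10^0.592 = 3.908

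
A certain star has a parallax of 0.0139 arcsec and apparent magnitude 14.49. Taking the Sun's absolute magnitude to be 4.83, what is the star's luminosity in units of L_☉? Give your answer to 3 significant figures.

d = 1/p = 1/0.0139″ = 71.94 pc
M = m − 5 log₁₀ d + 5 = 14.49 − 5·1.8570 + 5 = 10.205
M − M_☉ = 10.205 − 4.83 = 5.375
L/L_☉ = 10^(−0.4 × 5.375) = 7.079×10^-3

L/L_☉ ≈ 7.08×10^-3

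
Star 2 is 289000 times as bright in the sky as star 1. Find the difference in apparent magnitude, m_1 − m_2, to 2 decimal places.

m_1 − m_2 ≈ 13.65

Pogson: Δm = −2.5 log₁₀(ratio) = −2.5 log₁₀(289000) = −2.5 × 5.4609 = -13.652
Star 2 is brighter so has the smaller magnitude: m_1 − m_2 is positive.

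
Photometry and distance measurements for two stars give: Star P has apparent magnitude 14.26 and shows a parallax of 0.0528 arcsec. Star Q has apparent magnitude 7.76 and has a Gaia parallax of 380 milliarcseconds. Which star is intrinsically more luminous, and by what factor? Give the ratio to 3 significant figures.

Star Q is more luminous, by a factor of 7.69.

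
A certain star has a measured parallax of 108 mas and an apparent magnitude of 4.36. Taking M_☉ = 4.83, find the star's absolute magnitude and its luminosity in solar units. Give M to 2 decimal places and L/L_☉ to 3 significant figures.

M ≈ 4.53; L/L_☉ ≈ 1.32

d = 1/p = 1000/108 mas = 9.259 pc
M = m − 5 log₁₀ d + 5 = 4.36 − 5·0.9666 + 5 = 4.527
M − M_☉ = 4.527 − 4.83 = -0.303
L/L_☉ = 10^(−0.4 × -0.303) = 1.322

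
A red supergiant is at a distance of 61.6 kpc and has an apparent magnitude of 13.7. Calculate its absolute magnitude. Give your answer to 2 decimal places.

M ≈ -5.25

d = 61.6 kpc = 61600 pc
5 log₁₀(d/10 pc) = 5 log₁₀(61600) − 5 = 18.948
M = m − 5 log₁₀(d/10) = 13.7 − 18.948 = -5.248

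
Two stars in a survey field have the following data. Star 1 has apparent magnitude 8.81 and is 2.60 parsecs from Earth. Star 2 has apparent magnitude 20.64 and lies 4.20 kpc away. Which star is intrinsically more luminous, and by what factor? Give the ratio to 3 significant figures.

Star 1: M = m − 5 log₁₀ d + 5 = 8.81 − 5·0.4150 + 5 = 11.735
Star 2: d = 4.20 kpc = 4200 pc
Star 2: M = m − 5 log₁₀ d + 5 = 20.64 − 5·3.6232 + 5 = 7.524
ΔM = M_1 − M_2 = 11.735 − (7.524) = 4.211; smaller M is more luminous → Star 2.
L ratio = 10^(0.4 |ΔM|) = 10^1.685 = 48.37

Star 2 is more luminous, by a factor of 48.4.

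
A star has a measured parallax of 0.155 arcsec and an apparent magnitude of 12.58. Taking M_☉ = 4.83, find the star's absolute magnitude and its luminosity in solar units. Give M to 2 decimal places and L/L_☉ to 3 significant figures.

M ≈ 13.53; L/L_☉ ≈ 3.31×10^-4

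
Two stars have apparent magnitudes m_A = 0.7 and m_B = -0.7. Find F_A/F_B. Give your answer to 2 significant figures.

Δm = 0.7 − (-0.7) = 1.4
Flux ratio = 10^(−0.4 Δm) = 10^(−0.4 × 1.4) = 10^-0.560 = 0.2754

F_A/F_B ≈ 0.28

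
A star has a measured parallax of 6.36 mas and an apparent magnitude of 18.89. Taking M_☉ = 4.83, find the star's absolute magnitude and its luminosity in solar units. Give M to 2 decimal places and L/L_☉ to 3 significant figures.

M ≈ 12.91; L/L_☉ ≈ 5.88×10^-4

d = 1/p = 1000/6.36 mas = 157.2 pc
M = m − 5 log₁₀ d + 5 = 18.89 − 5·2.1965 + 5 = 12.907
M − M_☉ = 12.907 − 4.83 = 8.077
L/L_☉ = 10^(−0.4 × 8.077) = 5.876×10^-4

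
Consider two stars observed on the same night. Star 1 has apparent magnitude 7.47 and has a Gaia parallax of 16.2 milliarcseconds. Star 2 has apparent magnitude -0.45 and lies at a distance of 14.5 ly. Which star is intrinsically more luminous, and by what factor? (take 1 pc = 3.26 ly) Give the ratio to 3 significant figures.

Star 1: p = 16.2 mas = 0.0162″ → d = 1/p = 61.73 pc
Star 1: M = m − 5 log₁₀ d + 5 = 7.47 − 5·1.7905 + 5 = 3.518
Star 2: d = 14.5 ly / 3.26 = 4.448 pc
Star 2: M = m − 5 log₁₀ d + 5 = -0.45 − 5·0.6482 + 5 = 1.309
ΔM = M_1 − M_2 = 3.518 − (1.309) = 2.208; smaller M is more luminous → Star 2.
L ratio = 10^(0.4 |ΔM|) = 10^0.883 = 7.644

Star 2 is more luminous, by a factor of 7.64.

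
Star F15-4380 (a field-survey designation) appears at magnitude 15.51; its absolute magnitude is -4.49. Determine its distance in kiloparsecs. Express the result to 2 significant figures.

d ≈ 100 kpc

μ = m − M = 20.000
m − M = 5 log₁₀ d − 5
log₁₀ d = (m − M)/5 + 1 = 5.0000
d = 10^5.0000 = 100000 pc
= 100.0 kpc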